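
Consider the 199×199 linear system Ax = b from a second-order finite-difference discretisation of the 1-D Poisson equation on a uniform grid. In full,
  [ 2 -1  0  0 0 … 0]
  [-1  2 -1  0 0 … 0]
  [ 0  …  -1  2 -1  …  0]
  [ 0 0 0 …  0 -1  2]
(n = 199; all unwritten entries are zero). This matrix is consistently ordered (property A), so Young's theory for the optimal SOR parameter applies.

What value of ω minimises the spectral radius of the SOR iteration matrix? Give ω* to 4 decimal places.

ω* = 1.9691

spectrum of D⁻¹(L+U) = {cos(kπ/200) : 1≤k≤199}; ρ_J = cos(π/200) = 0.9999.
1 − cos²(π/200) = sin²(π/200) ⇒ √(1−ρ_J²) = sin(π/200) = 0.01571.
[ω*] 2 ÷ (1 + 0.01571) = 2 ÷ 1.01571 = 1.9691.
and ρ(B_{ω*}) = 1.9691 − 1 = 0.9691.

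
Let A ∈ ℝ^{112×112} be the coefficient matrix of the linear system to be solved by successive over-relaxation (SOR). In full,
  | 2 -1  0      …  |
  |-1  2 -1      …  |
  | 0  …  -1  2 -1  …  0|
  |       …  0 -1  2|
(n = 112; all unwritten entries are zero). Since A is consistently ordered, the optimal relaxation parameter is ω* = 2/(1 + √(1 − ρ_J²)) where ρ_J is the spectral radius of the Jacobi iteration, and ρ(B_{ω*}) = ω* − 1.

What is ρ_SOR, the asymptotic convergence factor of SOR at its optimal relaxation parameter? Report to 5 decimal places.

ρ_SOR = 0.94591

n=112: λ(B_J) = 1 − λ(A)/2 = cos(kπ/113); k=1 gives ρ_J = 0.99961.
√(1 − cos²(π/113)) = sin(π/113) ≈ 0.027798.
ω* = 2/(1 + 0.027798) = 2/1.027798 = 1.94591.
[ρ_SOR] ω* − 1 = 0.94591.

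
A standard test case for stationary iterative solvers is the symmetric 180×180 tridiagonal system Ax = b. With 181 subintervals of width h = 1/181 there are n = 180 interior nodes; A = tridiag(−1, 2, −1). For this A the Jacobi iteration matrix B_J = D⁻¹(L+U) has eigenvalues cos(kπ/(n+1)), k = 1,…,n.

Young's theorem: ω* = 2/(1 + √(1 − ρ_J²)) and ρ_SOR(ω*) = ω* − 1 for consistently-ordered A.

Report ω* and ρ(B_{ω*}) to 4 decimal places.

n=180: λ(B_J) = 1 − λ(A)/2 = cos(kπ/181); k=1 gives ρ_J = 0.9998.
1 − cos²(π/181) = sin²(π/181) ⇒ √(1−ρ_J²) = sin(π/181) = 0.01736.
ω* = 2/(1+0.01736) = 1.9659
ρ_SOR = ω* − 1 = 1.9659 − 1 = 0.9659.

ω* = 1.9659, ρ_SOR = 0.9659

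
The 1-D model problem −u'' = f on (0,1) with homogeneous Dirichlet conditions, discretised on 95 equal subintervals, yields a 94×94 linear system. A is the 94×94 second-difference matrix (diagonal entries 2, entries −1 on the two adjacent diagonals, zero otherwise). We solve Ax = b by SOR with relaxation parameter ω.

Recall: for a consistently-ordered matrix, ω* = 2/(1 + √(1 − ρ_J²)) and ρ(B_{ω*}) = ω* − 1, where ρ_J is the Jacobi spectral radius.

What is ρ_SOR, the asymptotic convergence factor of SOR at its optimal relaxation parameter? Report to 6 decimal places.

ρ_SOR = 0.935990

With n=94, ρ(Jacobi) = cos(π/95) = 0.999453.
√(1−ρ_J²) = |sin(π/95)| = 0.0330634
Then 2/(1+√(1−ρ_J²)) = 2/(1+0.0330634); ω* = 2/1.0330634 = 1.935990.
and ρ(B_{ω*}) = 1.935990 − 1 = 0.935990.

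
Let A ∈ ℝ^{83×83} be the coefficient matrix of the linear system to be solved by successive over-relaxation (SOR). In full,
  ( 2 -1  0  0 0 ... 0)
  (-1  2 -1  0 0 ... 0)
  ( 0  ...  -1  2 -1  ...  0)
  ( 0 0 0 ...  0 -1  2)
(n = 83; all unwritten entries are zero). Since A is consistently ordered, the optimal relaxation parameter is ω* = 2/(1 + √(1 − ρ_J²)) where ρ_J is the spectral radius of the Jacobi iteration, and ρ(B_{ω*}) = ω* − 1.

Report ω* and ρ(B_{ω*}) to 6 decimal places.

ω* = 1.927913, ρ_SOR = 0.927913

ρ_J = max_k |cos(kπ/84)| = cos(π/84) = 0.999301
√(1−ρ_J²) = |sin(π/84)| = 0.0373912
ω* = 2/(1+0.0373912) = 1.927913
Hence ρ(B_{ω*}) = 1.927913 − 1 = 0.927913.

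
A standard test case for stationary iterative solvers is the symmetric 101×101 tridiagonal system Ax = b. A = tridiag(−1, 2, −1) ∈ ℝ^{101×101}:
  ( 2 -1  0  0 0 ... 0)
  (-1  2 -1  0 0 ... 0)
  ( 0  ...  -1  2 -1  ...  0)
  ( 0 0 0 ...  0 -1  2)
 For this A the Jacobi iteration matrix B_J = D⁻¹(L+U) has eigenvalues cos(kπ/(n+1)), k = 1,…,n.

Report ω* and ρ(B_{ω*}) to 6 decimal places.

ρ_J = max_k |cos(kπ/102)| = cos(π/102) = 0.999526
√(1−ρ_J²) simplifies to sin(π/102) = 0.0307951.
So ω* = 2/1.0307951 = 1.940250 (Young).
and ρ(B_{ω*}) = 1.940250 − 1 = 0.940250.

ω* = 1.940250, ρ_SOR = 0.940250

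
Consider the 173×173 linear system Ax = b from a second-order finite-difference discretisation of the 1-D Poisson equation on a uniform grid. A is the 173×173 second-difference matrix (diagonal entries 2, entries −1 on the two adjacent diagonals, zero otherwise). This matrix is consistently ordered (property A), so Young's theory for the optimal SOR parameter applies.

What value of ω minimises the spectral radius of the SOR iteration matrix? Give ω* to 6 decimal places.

ω* = 1.964532

n=173: λ(B_J) = 1 − λ(A)/2 = cos(kπ/174); k=1 gives ρ_J = 0.999837.
1 − cos²(π/174) = sin²(π/174) ⇒ √(1−ρ_J²) = sin(π/174) = 0.0180541.
[ω*] 2 ÷ (1 + 0.0180541) = 2 ÷ 1.0180541 = 1.964532.
ρ_SOR = ω* − 1 = 1.964532 − 1 = 0.964532.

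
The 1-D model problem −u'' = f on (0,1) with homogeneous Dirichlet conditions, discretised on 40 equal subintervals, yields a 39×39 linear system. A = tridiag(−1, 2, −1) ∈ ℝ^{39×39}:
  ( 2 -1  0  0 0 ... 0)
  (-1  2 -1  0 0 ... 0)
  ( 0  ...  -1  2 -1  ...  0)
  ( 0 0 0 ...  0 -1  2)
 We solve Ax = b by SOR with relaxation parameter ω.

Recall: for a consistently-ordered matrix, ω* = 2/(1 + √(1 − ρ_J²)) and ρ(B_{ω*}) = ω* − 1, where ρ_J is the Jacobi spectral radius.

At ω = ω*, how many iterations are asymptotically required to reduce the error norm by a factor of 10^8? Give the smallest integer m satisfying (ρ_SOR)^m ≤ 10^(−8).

B_J for the 39×39 system has eigenvalues cos(kπ/40); ρ_J = cos(π/40) = 0.9969173.
√(1 − cos²(π/40)) = sin(π/40) ≈ 0.0784591.
Then 2/(1+√(1−ρ_J²)) = 2/(1+0.0784591); ω* = 2/1.0784591 = 1.8544978.
Hence ρ(B_{ω*}) = 1.8544978 − 1 = 0.8544978.
ρ_SOR^m ≤ 10^(−8) ⇔ m ≥ 8·ln10/(−ln 0.8544978) = 18.4207/0.157241 = 117.149; m = ⌈117.149⌉ = 118.

m = 118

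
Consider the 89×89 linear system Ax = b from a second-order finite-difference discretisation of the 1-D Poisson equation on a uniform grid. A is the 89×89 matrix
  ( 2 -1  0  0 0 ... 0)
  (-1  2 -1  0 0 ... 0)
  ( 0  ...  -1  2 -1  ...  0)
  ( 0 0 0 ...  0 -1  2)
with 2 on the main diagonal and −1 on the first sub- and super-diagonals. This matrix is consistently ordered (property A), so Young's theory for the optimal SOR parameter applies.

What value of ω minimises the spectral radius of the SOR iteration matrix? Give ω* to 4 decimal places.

½·tridiag(1,0,1) at n=89: λ_k = cos(kπ/90); max |λ| at k=1 ⇒ ρ_J = cos(π/90) ≈ 0.9994.
√(1−ρ_J²) simplifies to sin(π/90) = 0.03490.
Young: ω* = 2/(1+√(1−ρ_J²)) = 2/(1+0.03490) = 2/1.03490 = 1.9326.
ρ_SOR = ω* − 1 ≈ 0.9326.

ω* = 1.9326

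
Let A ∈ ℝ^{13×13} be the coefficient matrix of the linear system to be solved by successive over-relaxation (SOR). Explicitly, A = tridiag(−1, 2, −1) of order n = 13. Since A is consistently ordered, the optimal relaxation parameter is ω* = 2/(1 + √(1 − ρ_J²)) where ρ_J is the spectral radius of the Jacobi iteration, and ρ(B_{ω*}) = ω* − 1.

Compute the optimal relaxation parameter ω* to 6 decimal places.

B_J for the 13×13 system has eigenvalues cos(kπ/14); ρ_J = cos(π/14) = 0.974928.
root = sin(π/14) = 0.2225209  (since 1−cos² = sin²).
Young: ω* = 2/(1+√(1−ρ_J²)) = 2/(1+0.2225209) = 2/1.2225209 = 1.635964.
[ρ_SOR] ω* − 1 = 0.635964.

ω* = 1.635964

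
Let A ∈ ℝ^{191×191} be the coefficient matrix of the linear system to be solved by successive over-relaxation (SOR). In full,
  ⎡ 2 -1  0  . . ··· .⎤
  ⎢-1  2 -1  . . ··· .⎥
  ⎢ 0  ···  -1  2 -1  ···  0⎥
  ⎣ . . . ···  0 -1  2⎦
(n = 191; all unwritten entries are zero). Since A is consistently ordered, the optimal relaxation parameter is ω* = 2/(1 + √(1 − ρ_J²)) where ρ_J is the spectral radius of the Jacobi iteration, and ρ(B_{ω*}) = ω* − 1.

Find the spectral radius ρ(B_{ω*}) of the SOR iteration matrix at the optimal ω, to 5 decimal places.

ρ_SOR = 0.96780

½·tridiag(1,0,1) at n=191: λ_k = cos(kπ/192); max |λ| at k=1 ⇒ ρ_J = cos(π/192) ≈ 0.99987.
1 − cos²(π/192) = sin²(π/192) ⇒ √(1−ρ_J²) = sin(π/192) = 0.016362.
Then 2/(1+√(1−ρ_J²)) = 2/(1+0.016362); ω* = 2/1.016362 = 1.96780.
ρ_SOR = ω* − 1 = 1.96780 − 1 = 0.96780.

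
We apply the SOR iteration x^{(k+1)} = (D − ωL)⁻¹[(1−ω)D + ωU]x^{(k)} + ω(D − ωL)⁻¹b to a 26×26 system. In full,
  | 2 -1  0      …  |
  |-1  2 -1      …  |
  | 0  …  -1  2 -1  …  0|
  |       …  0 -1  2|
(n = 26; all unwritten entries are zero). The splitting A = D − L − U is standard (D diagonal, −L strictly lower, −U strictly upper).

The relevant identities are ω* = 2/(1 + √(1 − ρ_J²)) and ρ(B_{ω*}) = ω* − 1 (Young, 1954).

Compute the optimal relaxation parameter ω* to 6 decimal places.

spectrum of D⁻¹(L+U) = {cos(kπ/27) : 1≤k≤26}; ρ_J = cos(π/27) = 0.993238.
√(1−ρ_J²) = |sin(π/27)| = 0.1160929
ω* = 2/(1 + 0.1160929) = 2/1.1160929 = 1.791966.
At ω = 1.791966 every |λ(B_ω)| = ω−1, so ρ_SOR = 0.791966.

ω* = 1.791966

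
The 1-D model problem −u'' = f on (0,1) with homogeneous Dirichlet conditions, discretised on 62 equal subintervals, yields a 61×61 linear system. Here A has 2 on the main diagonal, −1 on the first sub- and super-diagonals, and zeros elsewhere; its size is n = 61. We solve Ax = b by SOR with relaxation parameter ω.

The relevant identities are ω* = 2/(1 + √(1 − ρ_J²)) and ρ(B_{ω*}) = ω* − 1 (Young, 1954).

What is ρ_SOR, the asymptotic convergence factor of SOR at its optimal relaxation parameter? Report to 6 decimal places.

spectrum of D⁻¹(L+U) = {cos(kπ/62) : 1≤k≤61}; ρ_J = cos(π/62) = 0.998717.
root = sin(π/62) = 0.0506492  (since 1−cos² = sin²).
So ω* = 2/1.0506492 = 1.903585 (Young).
and ρ(B_{ω*}) = 1.903585 − 1 = 0.903585.

ρ_SOR = 0.903585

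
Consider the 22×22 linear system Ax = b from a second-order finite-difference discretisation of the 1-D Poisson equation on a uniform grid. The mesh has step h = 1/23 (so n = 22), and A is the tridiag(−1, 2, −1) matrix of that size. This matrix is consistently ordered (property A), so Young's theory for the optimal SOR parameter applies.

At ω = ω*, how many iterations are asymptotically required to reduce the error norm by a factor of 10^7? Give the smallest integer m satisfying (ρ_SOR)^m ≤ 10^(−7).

ρ_J = max_k |cos(kπ/23)| = cos(π/23) = 0.9906859
√(1 − cos²(π/23)) = sin(π/23) ≈ 0.1361666.
ω* = 2/(1 + 0.1361666) = 2/1.1361666 = 1.7603052.
At ω = 1.7603052 every |λ(B_ω)| = ω−1, so ρ_SOR = 0.7603052.
7·ln10 = 16.1181; −ln(0.7603052) = 0.274035; m = ⌈16.1181/0.274035⌉ = ⌈58.818⌉ = 59.

m = 59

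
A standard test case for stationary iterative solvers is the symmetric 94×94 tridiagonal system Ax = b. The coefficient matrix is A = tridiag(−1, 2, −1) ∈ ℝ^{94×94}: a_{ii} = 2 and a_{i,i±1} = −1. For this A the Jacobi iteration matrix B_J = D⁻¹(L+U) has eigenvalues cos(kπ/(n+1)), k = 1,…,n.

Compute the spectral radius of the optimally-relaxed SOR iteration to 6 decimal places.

ρ_SOR = 0.935990

ρ_J = max_k |cos(kπ/95)| = cos(π/95) = 0.999453
1 − cos²(π/95) = sin²(π/95) ⇒ √(1−ρ_J²) = sin(π/95) = 0.0330634.
Young: ω* = 2/(1+√(1−ρ_J²)) = 2/(1+0.0330634) = 2/1.0330634 = 1.935990.
Hence ρ(B_{ω*}) = 1.935990 − 1 = 0.935990.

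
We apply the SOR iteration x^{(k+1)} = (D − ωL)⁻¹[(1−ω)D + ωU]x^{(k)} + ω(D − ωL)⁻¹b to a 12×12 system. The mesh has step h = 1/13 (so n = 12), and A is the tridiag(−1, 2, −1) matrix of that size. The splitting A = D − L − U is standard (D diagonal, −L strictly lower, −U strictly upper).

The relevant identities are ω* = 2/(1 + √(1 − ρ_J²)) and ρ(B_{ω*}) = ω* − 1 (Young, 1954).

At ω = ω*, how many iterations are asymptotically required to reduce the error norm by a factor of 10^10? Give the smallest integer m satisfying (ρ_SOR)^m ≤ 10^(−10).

With n=12, ρ(Jacobi) = cos(π/13) = 0.9709418.
root = sin(π/13) = 0.2393157  (since 1−cos² = sin²).
ω* = 2/(1 + 0.2393157) = 2/1.2393157 = 1.6137938.
[ρ_SOR] ω* − 1 = 0.6137938.
For 10 digits: m = 10·ln10 / (−ln 0.6137938) = 23.0259/0.488096 = 47.175; round up → m = 48.

m = 48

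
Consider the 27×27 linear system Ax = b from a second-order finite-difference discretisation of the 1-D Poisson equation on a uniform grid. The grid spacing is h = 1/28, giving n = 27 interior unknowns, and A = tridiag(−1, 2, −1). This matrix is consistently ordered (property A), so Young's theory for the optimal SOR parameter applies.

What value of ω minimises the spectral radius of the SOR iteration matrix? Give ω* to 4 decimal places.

ω* = 1.7986

B_J for the 27×27 system has eigenvalues cos(kπ/28); ρ_J = cos(π/28) = 0.9937.
1 − cos²(π/28) = sin²(π/28) ⇒ √(1−ρ_J²) = sin(π/28) = 0.11196.
ω* = 2/(1+0.11196) = 1.7986
[ρ_SOR] ω* − 1 = 0.7986.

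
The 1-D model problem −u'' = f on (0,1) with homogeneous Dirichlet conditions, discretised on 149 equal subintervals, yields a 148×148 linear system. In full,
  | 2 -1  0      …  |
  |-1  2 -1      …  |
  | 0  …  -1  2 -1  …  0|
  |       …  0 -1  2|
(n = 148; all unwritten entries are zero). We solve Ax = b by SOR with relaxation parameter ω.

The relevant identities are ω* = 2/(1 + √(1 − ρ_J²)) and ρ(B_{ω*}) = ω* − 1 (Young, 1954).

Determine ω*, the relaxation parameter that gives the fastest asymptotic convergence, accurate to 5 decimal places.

½·tridiag(1,0,1) at n=148: λ_k = cos(kπ/149); max |λ| at k=1 ⇒ ρ_J = cos(π/149) ≈ 0.99978.
√(1−ρ_J²) = |sin(π/149)| = 0.021083
Then 2/(1+√(1−ρ_J²)) = 2/(1+0.021083); ω* = 2/1.021083 = 1.95870.
Hence ρ(B_{ω*}) = 1.95870 − 1 = 0.95870.

ω* = 1.95870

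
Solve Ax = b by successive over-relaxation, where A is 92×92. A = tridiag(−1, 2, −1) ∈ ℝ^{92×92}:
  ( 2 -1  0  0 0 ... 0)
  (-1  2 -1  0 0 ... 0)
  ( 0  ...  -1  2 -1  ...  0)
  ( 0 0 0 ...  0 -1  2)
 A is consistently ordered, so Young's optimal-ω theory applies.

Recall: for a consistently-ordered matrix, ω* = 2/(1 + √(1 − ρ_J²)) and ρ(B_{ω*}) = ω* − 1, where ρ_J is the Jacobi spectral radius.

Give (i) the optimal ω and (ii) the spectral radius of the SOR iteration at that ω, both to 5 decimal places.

ρ_J = max_k |cos(kπ/93)| = cos(π/93) = 0.99943
root = sin(π/93) = 0.033774  (since 1−cos² = sin²).
Then 2/(1+√(1−ρ_J²)) = 2/(1+0.033774); ω* = 2/1.033774 = 1.93466.
ρ(B_{ω*}) = ω*−1 = 0.93466

ω* = 1.93466, ρ_SOR = 0.93466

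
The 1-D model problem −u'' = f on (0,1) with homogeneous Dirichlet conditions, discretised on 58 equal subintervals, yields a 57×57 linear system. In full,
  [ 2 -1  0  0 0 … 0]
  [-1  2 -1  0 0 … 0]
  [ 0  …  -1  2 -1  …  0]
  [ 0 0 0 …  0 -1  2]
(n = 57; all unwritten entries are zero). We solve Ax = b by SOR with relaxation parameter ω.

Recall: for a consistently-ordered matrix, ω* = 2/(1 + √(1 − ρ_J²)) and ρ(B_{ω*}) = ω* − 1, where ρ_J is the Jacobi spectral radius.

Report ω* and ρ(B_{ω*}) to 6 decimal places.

ω* = 1.897283, ρ_SOR = 0.897283

With n=57, ρ(Jacobi) = cos(π/58) = 0.998533.
√(1−ρ_J²) = |sin(π/58)| = 0.0541389
ω* = 2/(1+0.0541389) = 1.897283
[ρ_SOR] ω* − 1 = 0.897283.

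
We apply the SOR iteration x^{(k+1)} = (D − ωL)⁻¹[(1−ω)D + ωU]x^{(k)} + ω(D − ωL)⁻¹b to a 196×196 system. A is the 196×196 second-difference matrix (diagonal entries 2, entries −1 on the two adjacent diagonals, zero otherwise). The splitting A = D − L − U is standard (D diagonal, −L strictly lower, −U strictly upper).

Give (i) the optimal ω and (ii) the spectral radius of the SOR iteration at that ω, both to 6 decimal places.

With n=196, ρ(Jacobi) = cos(π/197) = 0.999873.
root = sin(π/197) = 0.0159465  (since 1−cos² = sin²).
[ω*] 2 ÷ (1 + 0.0159465) = 2 ÷ 1.0159465 = 1.968608.
ρ(B_{ω*}) = ω*−1 = 0.968608

ω* = 1.968608, ρ_SOR = 0.968608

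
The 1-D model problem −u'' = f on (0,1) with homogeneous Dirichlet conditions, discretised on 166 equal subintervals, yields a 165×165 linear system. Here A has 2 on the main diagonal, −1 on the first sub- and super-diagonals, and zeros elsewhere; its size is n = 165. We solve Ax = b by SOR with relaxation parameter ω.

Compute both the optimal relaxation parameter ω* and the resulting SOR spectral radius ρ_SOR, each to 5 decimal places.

ω* = 1.96285, ρ_SOR = 0.96285

With n=165, ρ(Jacobi) = cos(π/166) = 0.99982.
√(1 − cos²(π/166)) = sin(π/166) ≈ 0.018924.
ω* = 2/(1 + 0.018924) = 2/1.018924 = 1.96285.
and ρ(B_{ω*}) = 1.96285 − 1 = 0.96285.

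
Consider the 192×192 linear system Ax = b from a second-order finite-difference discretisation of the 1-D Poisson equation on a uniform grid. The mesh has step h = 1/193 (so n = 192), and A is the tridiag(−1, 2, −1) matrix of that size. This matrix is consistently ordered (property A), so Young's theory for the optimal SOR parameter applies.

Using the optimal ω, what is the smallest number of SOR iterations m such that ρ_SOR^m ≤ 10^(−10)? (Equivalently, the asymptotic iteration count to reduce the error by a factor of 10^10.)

[ρ_J] n=192: ρ(B_J) = cos(π/(n+1)) = cos(π/193) = 0.9998675.
√(1 − cos²(π/193)) = sin(π/193) ≈ 0.0162770.
ω* = 2/(1 + 0.0162770) = 2/1.0162770 = 1.9679674.
[ρ_SOR] ω* − 1 = 0.9679674.
For 10 digits: m = 10·ln10 / (−ln 0.9679674) = 23.0259/0.0325569 = 707.251; round up → m = 708.

m = 708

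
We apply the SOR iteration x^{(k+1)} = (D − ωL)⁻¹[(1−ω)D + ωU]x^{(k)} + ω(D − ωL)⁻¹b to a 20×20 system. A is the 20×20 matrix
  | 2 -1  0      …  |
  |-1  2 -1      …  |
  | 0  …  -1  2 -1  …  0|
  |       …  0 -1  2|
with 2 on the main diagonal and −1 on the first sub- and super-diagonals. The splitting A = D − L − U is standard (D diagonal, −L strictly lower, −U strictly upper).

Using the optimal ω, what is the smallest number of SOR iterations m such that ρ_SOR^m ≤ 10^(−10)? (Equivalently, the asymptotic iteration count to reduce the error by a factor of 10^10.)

m = 77

ρ_J = max_k |cos(kπ/21)| = cos(π/21) = 0.9888308
1 − cos²(π/21) = sin²(π/21) ⇒ √(1−ρ_J²) = sin(π/21) = 0.1490423.
Then 2/(1+√(1−ρ_J²)) = 2/(1+0.1490423); ω* = 2/1.1490423 = 1.7405800.
and ρ(B_{ω*}) = 1.7405800 − 1 = 0.7405800.
ρ_SOR^m ≤ 10^(−10) ⇔ m ≥ 10·ln10/(−ln 0.7405800) = 23.0259/0.300322 = 76.671; m = ⌈76.671⌉ = 77.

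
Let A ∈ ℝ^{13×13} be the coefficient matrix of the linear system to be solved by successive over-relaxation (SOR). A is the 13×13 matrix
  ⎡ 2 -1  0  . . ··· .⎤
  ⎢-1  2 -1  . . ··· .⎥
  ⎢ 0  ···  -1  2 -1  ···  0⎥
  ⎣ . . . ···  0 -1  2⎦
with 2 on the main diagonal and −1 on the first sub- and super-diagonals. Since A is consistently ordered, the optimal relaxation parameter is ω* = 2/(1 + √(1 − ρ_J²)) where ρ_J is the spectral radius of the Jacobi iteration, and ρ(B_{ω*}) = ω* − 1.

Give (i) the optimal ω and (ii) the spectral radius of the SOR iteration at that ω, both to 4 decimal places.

ρ_J = max_k |cos(kπ/14)| = cos(π/14) = 0.9749
root = sin(π/14) = 0.22252  (since 1−cos² = sin²).
Then 2/(1+√(1−ρ_J²)) = 2/(1+0.22252); ω* = 2/1.22252 = 1.6360.
ρ_SOR = ω* − 1 = 1.6360 − 1 = 0.6360.

ω* = 1.6360, ρ_SOR = 0.6360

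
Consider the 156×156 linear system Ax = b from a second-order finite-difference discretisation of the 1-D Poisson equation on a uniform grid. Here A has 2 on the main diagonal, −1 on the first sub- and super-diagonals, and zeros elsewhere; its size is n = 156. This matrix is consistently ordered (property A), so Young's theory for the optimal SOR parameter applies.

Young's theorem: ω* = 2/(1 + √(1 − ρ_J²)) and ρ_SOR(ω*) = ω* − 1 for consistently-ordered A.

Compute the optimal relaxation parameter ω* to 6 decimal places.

ω* = 1.960767

[ρ_J] n=156: ρ(B_J) = cos(π/(n+1)) = cos(π/157) = 0.999800.
√(1 − cos²(π/157)) = sin(π/157) ≈ 0.0200088.
[ω*] 2 ÷ (1 + 0.0200088) = 2 ÷ 1.0200088 = 1.960767.
ρ_SOR = ω* − 1 ≈ 0.960767.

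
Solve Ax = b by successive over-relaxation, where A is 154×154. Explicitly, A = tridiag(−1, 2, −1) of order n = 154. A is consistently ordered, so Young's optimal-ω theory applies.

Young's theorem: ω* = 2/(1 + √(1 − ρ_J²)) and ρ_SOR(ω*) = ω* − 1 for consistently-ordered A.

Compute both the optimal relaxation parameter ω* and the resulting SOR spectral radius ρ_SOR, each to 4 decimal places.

ω* = 1.9603, ρ_SOR = 0.9603

spectrum of D⁻¹(L+U) = {cos(kπ/155) : 1≤k≤154}; ρ_J = cos(π/155) = 0.9998.
√(1−ρ_J²) = |sin(π/155)| = 0.02027
Young: ω* = 2/(1+√(1−ρ_J²)) = 2/(1+0.02027) = 2/1.02027 = 1.9603.
At ω = 1.9603 every |λ(B_ω)| = ω−1, so ρ_SOR = 0.9603.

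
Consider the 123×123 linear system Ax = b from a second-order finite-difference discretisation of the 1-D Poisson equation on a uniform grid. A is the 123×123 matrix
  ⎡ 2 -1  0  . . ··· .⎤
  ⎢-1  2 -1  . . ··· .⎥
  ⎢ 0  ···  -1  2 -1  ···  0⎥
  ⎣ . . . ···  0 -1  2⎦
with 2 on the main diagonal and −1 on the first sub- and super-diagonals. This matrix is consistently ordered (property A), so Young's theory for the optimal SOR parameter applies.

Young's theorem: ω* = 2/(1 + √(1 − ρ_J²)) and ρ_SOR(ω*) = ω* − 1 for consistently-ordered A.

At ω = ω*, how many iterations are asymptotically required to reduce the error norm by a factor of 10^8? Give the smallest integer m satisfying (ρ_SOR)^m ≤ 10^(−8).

B_J for the 123×123 system has eigenvalues cos(kπ/124); ρ_J = cos(π/124) = 0.9996791.
root = sin(π/124) = 0.0253327  (since 1−cos² = sin²).
Young: ω* = 2/(1+√(1−ρ_J²)) = 2/(1+0.0253327) = 2/1.0253327 = 1.9505864.
ρ_SOR = ω* − 1 = 1.9505864 − 1 = 0.9505864.
(0.9505864)^m ≤ 10^{−8}  ⇒  m·ln(0.9505864) ≤ −8·ln10  ⇒  m ≥ 363.498  ⇒  m = 364

m = 364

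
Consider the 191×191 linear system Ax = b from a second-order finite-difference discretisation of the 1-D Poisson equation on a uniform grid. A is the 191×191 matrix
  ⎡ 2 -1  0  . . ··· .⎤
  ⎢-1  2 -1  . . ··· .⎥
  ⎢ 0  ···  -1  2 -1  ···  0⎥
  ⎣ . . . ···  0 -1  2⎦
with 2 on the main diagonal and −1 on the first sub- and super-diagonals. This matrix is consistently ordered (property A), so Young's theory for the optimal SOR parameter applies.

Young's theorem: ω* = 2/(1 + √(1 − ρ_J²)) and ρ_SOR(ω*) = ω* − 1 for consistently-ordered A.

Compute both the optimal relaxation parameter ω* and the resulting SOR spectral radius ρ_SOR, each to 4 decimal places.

ω* = 1.9678, ρ_SOR = 0.9678

n=191: λ(B_J) = 1 − λ(A)/2 = cos(kπ/192); k=1 gives ρ_J = 0.9999.
√(1−ρ_J²) = |sin(π/192)| = 0.01636
ω* = 2/(1 + 0.01636) = 2/1.01636 = 1.9678.
At ω = 1.9678 every |λ(B_ω)| = ω−1, so ρ_SOR = 0.9678.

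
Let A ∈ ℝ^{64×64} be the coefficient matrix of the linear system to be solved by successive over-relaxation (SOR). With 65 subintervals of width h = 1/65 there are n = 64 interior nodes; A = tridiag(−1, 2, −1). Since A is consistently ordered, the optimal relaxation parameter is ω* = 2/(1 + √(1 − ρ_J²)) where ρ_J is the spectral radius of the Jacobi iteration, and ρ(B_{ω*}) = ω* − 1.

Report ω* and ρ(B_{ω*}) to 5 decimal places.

n=64: λ(B_J) = 1 − λ(A)/2 = cos(kπ/65); k=1 gives ρ_J = 0.99883.
√(1−ρ_J²) = |sin(π/65)| = 0.048313
[ω*] 2 ÷ (1 + 0.048313) = 2 ÷ 1.048313 = 1.90783.
ρ(B_{ω*}) = ω*−1 = 0.90783

ω* = 1.90783, ρ_SOR = 0.90783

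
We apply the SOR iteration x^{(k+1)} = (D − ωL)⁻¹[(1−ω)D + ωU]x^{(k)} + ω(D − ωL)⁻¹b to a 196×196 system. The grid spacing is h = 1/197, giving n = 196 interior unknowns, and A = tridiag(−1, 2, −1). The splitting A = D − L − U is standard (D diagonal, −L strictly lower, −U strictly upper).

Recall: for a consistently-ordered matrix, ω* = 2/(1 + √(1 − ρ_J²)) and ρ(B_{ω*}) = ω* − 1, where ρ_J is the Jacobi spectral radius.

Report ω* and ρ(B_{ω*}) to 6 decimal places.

ω* = 1.968608, ρ_SOR = 0.968608

With n=196, ρ(Jacobi) = cos(π/197) = 0.999873.
root = sin(π/197) = 0.0159465  (since 1−cos² = sin²).
ω* = 2 / (1 + 0.0159465) = 2 / 1.0159465 ≈ 1.968608.
[ρ_SOR] ω* − 1 = 0.968608.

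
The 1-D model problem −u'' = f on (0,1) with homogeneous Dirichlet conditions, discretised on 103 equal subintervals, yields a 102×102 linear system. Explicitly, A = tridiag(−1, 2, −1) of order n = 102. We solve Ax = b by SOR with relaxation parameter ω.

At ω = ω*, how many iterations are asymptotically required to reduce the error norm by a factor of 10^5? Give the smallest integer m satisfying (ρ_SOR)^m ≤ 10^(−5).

m = 189

n=102: λ(B_J) = 1 − λ(A)/2 = cos(kπ/103); k=1 gives ρ_J = 0.9995349.
1 − cos²(π/103) = sin²(π/103) ⇒ √(1−ρ_J²) = sin(π/103) = 0.0304962.
Young: ω* = 2/(1+√(1−ρ_J²)) = 2/(1+0.0304962) = 2/1.0304962 = 1.9408126.
At ω = 1.9408126 every |λ(B_ω)| = ω−1, so ρ_SOR = 0.9408126.
m ≥ 5·ln10 / (−ln 0.9408126) = 188.701; smallest integer m = 189.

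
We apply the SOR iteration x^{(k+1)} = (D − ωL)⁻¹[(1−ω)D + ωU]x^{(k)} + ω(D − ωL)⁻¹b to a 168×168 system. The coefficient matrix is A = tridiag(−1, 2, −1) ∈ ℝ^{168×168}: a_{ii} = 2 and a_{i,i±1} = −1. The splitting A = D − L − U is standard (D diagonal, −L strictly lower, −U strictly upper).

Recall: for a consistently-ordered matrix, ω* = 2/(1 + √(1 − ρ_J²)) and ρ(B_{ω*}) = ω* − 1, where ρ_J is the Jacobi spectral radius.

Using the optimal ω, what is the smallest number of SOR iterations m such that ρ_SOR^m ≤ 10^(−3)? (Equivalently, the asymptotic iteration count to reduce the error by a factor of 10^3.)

With n=168, ρ(Jacobi) = cos(π/169) = 0.9998272.
root = sin(π/169) = 0.0185882  (since 1−cos² = sin²).
Then 2/(1+√(1−ρ_J²)) = 2/(1+0.0185882); ω* = 2/1.0185882 = 1.9635020.
ρ(B_{ω*}) = ω*−1 = 0.9635020
For 3 digits: m = 3·ln10 / (−ln 0.9635020) = 6.90776/0.0371807 = 185.789; round up → m = 186.

m = 186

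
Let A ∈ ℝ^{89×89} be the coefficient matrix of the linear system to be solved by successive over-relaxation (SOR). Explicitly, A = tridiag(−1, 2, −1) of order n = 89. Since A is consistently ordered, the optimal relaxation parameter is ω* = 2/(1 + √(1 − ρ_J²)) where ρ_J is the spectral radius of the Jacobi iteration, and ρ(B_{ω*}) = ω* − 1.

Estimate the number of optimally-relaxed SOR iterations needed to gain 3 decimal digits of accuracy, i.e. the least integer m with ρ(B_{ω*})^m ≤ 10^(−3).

B_J for the 89×89 system has eigenvalues cos(kπ/90); ρ_J = cos(π/90) = 0.9993908.
√(1−ρ_J²) simplifies to sin(π/90) = 0.0348995.
[ω*] 2 ÷ (1 + 0.0348995) = 2 ÷ 1.0348995 = 1.9325548.
ρ(B_{ω*}) = ω*−1 = 0.9325548
ρ_SOR^m ≤ 10^(−3) ⇔ m ≥ 3·ln10/(−ln 0.9325548) = 6.90776/0.0698274 = 98.926; m = ⌈98.926⌉ = 99.

m = 99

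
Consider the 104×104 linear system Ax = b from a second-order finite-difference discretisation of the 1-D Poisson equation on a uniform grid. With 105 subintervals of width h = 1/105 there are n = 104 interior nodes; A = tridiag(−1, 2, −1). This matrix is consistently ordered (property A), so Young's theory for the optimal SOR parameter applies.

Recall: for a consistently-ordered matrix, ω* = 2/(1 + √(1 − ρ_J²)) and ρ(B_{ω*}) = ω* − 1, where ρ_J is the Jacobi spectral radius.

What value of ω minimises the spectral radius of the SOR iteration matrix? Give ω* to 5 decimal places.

ω* = 1.94191

spectrum of D⁻¹(L+U) = {cos(kπ/105) : 1≤k≤104}; ρ_J = cos(π/105) = 0.99955.
√(1−ρ_J²) simplifies to sin(π/105) = 0.029915.
ω* = 2 / (1 + 0.029915) = 2 / 1.029915 ≈ 1.94191.
ρ(B_{ω*}) = ω*−1 = 0.94191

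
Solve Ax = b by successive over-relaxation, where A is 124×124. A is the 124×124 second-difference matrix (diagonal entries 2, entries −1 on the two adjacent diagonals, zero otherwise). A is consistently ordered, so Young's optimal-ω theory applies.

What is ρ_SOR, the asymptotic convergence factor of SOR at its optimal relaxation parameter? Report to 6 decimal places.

ρ_SOR = 0.950972

[ρ_J] n=124: ρ(B_J) = cos(π/(n+1)) = cos(π/125) = 0.999684.
√(1−ρ_J²) simplifies to sin(π/125) = 0.0251301.
Young: ω* = 2/(1+√(1−ρ_J²)) = 2/(1+0.0251301) = 2/1.0251301 = 1.950972.
Hence ρ(B_{ω*}) = 1.950972 − 1 = 0.950972.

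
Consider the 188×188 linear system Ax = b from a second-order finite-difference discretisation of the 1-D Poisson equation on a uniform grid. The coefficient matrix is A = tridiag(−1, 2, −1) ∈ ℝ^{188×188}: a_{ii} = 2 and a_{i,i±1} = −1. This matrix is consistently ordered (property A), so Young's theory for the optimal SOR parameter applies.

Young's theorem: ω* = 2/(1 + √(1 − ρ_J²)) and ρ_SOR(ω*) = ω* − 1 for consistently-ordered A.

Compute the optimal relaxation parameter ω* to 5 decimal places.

ω* = 1.96730

spectrum of D⁻¹(L+U) = {cos(kπ/189) : 1≤k≤188}; ρ_J = cos(π/189) = 0.99986.
1 − cos²(π/189) = sin²(π/189) ⇒ √(1−ρ_J²) = sin(π/189) = 0.016621.
Young: ω* = 2/(1+√(1−ρ_J²)) = 2/(1+0.016621) = 2/1.016621 = 1.96730.
At ω = 1.96730 every |λ(B_ω)| = ω−1, so ρ_SOR = 0.96730.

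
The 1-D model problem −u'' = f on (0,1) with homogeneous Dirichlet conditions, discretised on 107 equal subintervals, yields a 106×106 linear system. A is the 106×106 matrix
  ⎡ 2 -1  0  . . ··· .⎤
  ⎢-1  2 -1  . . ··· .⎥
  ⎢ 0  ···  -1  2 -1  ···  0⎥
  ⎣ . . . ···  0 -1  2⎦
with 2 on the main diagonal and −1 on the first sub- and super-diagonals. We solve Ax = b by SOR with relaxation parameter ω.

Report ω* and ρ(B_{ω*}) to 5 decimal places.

[ρ_J] n=106: ρ(B_J) = cos(π/(n+1)) = cos(π/107) = 0.99957.
√(1−ρ_J²) simplifies to sin(π/107) = 0.029356.
ω* = 2/(1 + 0.029356) = 2/1.029356 = 1.94296.
ρ(B_{ω*}) = ω*−1 = 0.94296

ω* = 1.94296, ρ_SOR = 0.94296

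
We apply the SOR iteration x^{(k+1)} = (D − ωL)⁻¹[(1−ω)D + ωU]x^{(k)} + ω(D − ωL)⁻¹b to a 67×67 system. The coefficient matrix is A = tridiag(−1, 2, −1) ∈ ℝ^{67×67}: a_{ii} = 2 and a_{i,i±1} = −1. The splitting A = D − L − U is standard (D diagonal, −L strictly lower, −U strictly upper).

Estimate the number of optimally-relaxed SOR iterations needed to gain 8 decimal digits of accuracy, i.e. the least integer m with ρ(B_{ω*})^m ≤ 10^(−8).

m = 200

[ρ_J] n=67: ρ(B_J) = cos(π/(n+1)) = cos(π/68) = 0.9989330.
√(1−ρ_J²) = |sin(π/68)| = 0.0461835
ω* = 2 / (1 + 0.0461835) = 2 / 1.0461835 ≈ 1.9117105.
ρ_SOR = ω* − 1 ≈ 0.9117105.
Need (0.9117105)^m ≤ 10^(−8): m ≥ 8·ln10/|ln 0.9117105| = 18.4207/0.0924328 = 199.287 ⇒ m = 200.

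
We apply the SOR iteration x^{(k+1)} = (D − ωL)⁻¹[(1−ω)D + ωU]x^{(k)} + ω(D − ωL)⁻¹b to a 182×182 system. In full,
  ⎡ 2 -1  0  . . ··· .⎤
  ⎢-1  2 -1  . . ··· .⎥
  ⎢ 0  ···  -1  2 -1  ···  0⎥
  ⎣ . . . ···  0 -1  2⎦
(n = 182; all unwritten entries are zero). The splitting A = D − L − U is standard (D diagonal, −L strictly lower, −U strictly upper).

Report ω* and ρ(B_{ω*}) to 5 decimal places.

n=182: λ(B_J) = 1 − λ(A)/2 = cos(kπ/183); k=1 gives ρ_J = 0.99985.
√(1 − cos²(π/183)) = sin(π/183) ≈ 0.017166.
Young: ω* = 2/(1+√(1−ρ_J²)) = 2/(1+0.017166) = 2/1.017166 = 1.96625.
[ρ_SOR] ω* − 1 = 0.96625.

ω* = 1.96625, ρ_SOR = 0.96625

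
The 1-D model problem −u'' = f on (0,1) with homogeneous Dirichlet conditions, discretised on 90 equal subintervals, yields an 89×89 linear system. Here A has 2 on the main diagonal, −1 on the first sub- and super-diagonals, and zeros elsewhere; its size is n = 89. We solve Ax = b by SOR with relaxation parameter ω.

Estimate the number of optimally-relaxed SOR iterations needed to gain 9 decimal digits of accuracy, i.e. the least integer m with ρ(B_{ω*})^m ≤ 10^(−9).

B_J for the 89×89 system has eigenvalues cos(kπ/90); ρ_J = cos(π/90) = 0.9993908.
√(1−ρ_J²) simplifies to sin(π/90) = 0.0348995.
Then 2/(1+√(1−ρ_J²)) = 2/(1+0.0348995); ω* = 2/1.0348995 = 1.9325548.
ρ(B_{ω*}) = ω*−1 = 0.9325548
Need (0.9325548)^m ≤ 10^(−9): m ≥ 9·ln10/|ln 0.9325548| = 20.7233/0.0698274 = 296.779 ⇒ m = 297.

m = 297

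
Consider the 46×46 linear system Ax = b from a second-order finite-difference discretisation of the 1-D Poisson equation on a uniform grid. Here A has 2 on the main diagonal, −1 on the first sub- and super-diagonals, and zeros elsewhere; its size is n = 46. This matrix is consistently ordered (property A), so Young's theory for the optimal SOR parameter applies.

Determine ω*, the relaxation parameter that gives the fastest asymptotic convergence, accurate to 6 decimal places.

ω* = 1.874779

ρ_J = max_k |cos(kπ/47)| = cos(π/47) = 0.997767
√(1 − cos²(π/47)) = sin(π/47) ≈ 0.0667926.
ω* = 2/(1 + 0.0667926) = 2/1.0667926 = 1.874779.
Hence ρ(B_{ω*}) = 1.874779 − 1 = 0.874779.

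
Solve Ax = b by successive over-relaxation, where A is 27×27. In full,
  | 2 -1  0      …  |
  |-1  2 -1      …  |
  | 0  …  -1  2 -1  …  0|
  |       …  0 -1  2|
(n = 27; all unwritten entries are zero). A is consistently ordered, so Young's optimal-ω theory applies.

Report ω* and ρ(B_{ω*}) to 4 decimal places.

ω* = 1.7986, ρ_SOR = 0.7986

B_J for the 27×27 system has eigenvalues cos(kπ/28); ρ_J = cos(π/28) = 0.9937.
√(1−ρ_J²) = |sin(π/28)| = 0.11196
[ω*] 2 ÷ (1 + 0.11196) = 2 ÷ 1.11196 = 1.7986.
ρ_SOR = ω* − 1 ≈ 0.7986.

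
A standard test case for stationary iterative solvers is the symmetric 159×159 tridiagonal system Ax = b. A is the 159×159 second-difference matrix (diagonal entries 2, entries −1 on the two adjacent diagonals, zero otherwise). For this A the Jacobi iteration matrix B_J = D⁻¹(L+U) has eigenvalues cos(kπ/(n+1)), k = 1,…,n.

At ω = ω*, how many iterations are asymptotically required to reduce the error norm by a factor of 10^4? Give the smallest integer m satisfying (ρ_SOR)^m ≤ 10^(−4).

n=159: λ(B_J) = 1 − λ(A)/2 = cos(kπ/160); k=1 gives ρ_J = 0.9998072.
√(1−ρ_J²) simplifies to sin(π/160) = 0.0196337.
ω* = 2/(1 + 0.0196337) = 2/1.0196337 = 1.9614887.
Hence ρ(B_{ω*}) = 1.9614887 − 1 = 0.9614887.
m ≥ 4·ln10 / (−ln 0.9614887) = 234.524; smallest integer m = 235.

m = 235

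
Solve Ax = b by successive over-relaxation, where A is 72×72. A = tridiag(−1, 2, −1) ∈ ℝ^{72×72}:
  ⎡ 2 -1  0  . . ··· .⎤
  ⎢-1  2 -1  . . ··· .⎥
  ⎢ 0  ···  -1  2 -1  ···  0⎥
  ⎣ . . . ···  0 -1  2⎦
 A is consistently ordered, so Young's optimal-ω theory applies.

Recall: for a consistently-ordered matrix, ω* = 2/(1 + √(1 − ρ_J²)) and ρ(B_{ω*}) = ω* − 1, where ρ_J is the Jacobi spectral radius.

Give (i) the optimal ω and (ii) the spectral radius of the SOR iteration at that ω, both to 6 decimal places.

ω* = 1.917505, ρ_SOR = 0.917505

B_J for the 72×72 system has eigenvalues cos(kπ/73); ρ_J = cos(π/73) = 0.999074.
√(1 − cos²(π/73)) = sin(π/73) ≈ 0.0430222.
Young: ω* = 2/(1+√(1−ρ_J²)) = 2/(1+0.0430222) = 2/1.0430222 = 1.917505.
At ω = 1.917505 every |λ(B_ω)| = ω−1, so ρ_SOR = 0.917505.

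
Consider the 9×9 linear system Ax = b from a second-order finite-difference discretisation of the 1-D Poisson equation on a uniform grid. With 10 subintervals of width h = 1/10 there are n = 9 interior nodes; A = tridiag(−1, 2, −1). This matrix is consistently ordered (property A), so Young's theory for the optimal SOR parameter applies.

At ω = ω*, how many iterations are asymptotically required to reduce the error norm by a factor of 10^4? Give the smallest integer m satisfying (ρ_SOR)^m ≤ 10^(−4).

spectrum of D⁻¹(L+U) = {cos(kπ/10) : 1≤k≤9}; ρ_J = cos(π/10) = 0.9510565.
√(1 − cos²(π/10)) = sin(π/10) ≈ 0.3090170.
Then 2/(1+√(1−ρ_J²)) = 2/(1+0.3090170); ω* = 2/1.3090170 = 1.5278640.
ρ_SOR = ω* − 1 = 1.5278640 − 1 = 0.5278640.
ρ_SOR^m ≤ 10^(−4) ⇔ m ≥ 4·ln10/(−ln 0.5278640) = 9.21034/0.638917 = 14.416; m = ⌈14.416⌉ = 15.

m = 15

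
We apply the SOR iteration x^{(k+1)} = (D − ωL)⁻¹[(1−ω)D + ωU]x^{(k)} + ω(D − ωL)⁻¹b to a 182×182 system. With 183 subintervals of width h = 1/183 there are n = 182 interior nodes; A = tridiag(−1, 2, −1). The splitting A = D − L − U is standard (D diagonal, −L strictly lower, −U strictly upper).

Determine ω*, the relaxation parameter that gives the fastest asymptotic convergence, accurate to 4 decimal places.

ω* = 1.9662

spectrum of D⁻¹(L+U) = {cos(kπ/183) : 1≤k≤182}; ρ_J = cos(π/183) = 0.9999.
√(1−ρ_J²) = |sin(π/183)| = 0.01717
ω* = 2/(1 + 0.01717) = 2/1.01717 = 1.9662.
Hence ρ(B_{ω*}) = 1.9662 − 1 = 0.9662.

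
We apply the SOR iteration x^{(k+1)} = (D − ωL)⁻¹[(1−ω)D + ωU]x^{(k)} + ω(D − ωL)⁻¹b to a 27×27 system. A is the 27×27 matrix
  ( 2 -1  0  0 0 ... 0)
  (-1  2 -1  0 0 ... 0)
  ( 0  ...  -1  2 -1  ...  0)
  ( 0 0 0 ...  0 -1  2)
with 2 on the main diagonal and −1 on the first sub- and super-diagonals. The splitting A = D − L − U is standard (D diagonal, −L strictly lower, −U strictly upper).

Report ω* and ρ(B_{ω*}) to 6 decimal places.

ω* = 1.798619, ρ_SOR = 0.798619

½·tridiag(1,0,1) at n=27: λ_k = cos(kπ/28); max |λ| at k=1 ⇒ ρ_J = cos(π/28) ≈ 0.993712.
√(1−ρ_J²) simplifies to sin(π/28) = 0.1119645.
ω* = 2 / (1 + 0.1119645) = 2 / 1.1119645 ≈ 1.798619.
Hence ρ(B_{ω*}) = 1.798619 − 1 = 0.798619.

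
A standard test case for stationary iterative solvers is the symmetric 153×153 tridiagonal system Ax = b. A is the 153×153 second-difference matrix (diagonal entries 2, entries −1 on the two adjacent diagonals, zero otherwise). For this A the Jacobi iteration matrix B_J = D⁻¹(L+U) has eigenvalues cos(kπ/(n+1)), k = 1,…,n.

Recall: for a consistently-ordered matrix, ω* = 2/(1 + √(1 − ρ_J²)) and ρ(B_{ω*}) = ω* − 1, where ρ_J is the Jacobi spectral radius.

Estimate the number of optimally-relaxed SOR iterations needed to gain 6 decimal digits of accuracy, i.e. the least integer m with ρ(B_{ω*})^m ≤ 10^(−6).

ρ_J = max_k |cos(kπ/154)| = cos(π/154) = 0.9997919
√(1−ρ_J²) = |sin(π/154)| = 0.0203985
ω* = 2 / (1 + 0.0203985) = 2 / 1.0203985 ≈ 1.9600186.
[ρ_SOR] ω* − 1 = 0.9600186.
(0.9600186)^m ≤ 10^{−6}  ⇒  m·ln(0.9600186) ≤ −6·ln10  ⇒  m ≥ 338.594  ⇒  m = 339

m = 339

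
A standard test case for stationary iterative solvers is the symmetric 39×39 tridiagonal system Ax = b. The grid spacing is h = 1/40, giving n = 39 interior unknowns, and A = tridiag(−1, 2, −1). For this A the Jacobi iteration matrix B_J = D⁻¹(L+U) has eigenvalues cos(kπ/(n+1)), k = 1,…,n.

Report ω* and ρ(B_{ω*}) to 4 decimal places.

ω* = 1.8545, ρ_SOR = 0.8545

½·tridiag(1,0,1) at n=39: λ_k = cos(kπ/40); max |λ| at k=1 ⇒ ρ_J = cos(π/40) ≈ 0.9969.
1 − cos²(π/40) = sin²(π/40) ⇒ √(1−ρ_J²) = sin(π/40) = 0.07846.
So ω* = 2/1.07846 = 1.8545 (Young).
Hence ρ(B_{ω*}) = 1.8545 − 1 = 0.8545.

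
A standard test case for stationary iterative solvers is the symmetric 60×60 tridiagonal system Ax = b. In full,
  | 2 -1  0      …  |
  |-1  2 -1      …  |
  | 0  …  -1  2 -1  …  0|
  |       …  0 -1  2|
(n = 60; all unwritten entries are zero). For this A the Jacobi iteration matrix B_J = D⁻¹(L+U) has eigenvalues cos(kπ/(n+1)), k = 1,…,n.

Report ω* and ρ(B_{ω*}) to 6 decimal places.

spectrum of D⁻¹(L+U) = {cos(kπ/61) : 1≤k≤60}; ρ_J = cos(π/61) = 0.998674.
1 − cos²(π/61) = sin²(π/61) ⇒ √(1−ρ_J²) = sin(π/61) = 0.0514788.
ω* = 2/(1 + 0.0514788) = 2/1.0514788 = 1.902083.
ρ_SOR = ω* − 1 ≈ 0.902083.

ω* = 1.902083, ρ_SOR = 0.902083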